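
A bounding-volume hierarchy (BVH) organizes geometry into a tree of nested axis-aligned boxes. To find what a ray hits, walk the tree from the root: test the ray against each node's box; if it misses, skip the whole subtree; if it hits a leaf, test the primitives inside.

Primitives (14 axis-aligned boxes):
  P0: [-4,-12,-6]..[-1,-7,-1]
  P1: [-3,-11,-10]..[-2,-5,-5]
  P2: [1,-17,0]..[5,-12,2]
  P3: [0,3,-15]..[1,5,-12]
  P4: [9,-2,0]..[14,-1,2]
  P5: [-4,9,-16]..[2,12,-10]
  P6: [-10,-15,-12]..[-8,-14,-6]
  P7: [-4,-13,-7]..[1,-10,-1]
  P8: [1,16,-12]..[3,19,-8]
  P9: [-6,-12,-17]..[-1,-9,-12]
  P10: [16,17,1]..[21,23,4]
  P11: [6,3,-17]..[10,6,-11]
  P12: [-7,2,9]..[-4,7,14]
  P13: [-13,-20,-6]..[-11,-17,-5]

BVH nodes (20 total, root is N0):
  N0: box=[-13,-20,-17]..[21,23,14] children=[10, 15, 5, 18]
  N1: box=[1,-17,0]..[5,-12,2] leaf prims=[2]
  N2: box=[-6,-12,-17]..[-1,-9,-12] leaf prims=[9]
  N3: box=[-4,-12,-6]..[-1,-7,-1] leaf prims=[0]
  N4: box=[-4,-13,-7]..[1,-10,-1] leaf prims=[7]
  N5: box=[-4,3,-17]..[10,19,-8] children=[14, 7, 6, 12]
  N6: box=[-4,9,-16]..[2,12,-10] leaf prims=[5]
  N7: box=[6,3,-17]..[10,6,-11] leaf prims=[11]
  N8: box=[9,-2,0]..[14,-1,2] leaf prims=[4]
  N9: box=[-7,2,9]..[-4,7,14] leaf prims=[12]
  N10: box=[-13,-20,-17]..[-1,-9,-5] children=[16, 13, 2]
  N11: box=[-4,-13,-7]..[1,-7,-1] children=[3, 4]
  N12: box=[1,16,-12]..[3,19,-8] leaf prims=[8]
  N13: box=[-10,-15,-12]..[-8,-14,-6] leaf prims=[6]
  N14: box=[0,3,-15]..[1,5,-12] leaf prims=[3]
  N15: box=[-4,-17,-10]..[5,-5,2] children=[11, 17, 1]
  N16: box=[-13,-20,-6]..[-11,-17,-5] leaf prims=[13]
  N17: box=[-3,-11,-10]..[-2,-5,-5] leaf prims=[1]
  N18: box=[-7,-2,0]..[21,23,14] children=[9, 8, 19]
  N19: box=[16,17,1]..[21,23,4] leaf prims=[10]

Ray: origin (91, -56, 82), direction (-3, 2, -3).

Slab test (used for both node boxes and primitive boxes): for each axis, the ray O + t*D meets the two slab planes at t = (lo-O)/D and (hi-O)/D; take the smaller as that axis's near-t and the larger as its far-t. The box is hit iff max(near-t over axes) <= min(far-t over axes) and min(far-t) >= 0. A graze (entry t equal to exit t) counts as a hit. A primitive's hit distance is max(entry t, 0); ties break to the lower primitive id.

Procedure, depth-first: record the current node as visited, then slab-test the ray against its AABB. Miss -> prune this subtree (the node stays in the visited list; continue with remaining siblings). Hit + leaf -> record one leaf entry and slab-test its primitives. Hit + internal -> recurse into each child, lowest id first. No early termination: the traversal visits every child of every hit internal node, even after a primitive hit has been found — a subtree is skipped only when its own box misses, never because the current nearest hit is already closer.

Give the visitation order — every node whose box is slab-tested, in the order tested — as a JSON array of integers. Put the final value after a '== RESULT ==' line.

Walk:
N0 x:[70/3,104/3] y:[18,79/2] z:[68/3,33] -> hit [70/3,33], descend [5, 10, 15, 18]
  N5 x:[27,95/3] y:[59/2,75/2] z:[30,33] -> hit [30,95/3], descend [6, 7, 12, 14]
    N6 x:[89/3,95/3] y:[65/2,34] z:[92/3,98/3] -> miss, prune
    N7 x:[27,85/3] y:[59/2,31] z:[31,33] -> miss, prune
    N12 x:[88/3,30] y:[36,75/2] z:[30,94/3] -> miss, prune
    N14 x:[30,91/3] y:[59/2,61/2] z:[94/3,97/3] -> miss, prune
  N10 x:[92/3,104/3] y:[18,47/2] z:[29,33] -> miss, prune
  N15 x:[86/3,95/3] y:[39/2,51/2] z:[80/3,92/3] -> miss, prune
  N18 x:[70/3,98/3] y:[27,79/2] z:[68/3,82/3] -> hit [27,82/3], descend [8, 9, 19]
    N8 x:[77/3,82/3] y:[27,55/2] z:[80/3,82/3] -> hit [27,82/3] leaf, test {P4@t=27}
    N9 x:[95/3,98/3] y:[29,63/2] z:[68/3,73/3] -> miss, prune
    N19 x:[70/3,25] y:[73/2,79/2] z:[26,27] -> miss, prune

Summary -> nodes [0, 5, 6, 7, 12, 14, 10, 15, 18, 8, 9, 19]; box-tests=12; leaf-entries=1; first=P4

== RESULT ==
[0, 5, 6, 7, 12, 14, 10, 15, 18, 8, 9, 19]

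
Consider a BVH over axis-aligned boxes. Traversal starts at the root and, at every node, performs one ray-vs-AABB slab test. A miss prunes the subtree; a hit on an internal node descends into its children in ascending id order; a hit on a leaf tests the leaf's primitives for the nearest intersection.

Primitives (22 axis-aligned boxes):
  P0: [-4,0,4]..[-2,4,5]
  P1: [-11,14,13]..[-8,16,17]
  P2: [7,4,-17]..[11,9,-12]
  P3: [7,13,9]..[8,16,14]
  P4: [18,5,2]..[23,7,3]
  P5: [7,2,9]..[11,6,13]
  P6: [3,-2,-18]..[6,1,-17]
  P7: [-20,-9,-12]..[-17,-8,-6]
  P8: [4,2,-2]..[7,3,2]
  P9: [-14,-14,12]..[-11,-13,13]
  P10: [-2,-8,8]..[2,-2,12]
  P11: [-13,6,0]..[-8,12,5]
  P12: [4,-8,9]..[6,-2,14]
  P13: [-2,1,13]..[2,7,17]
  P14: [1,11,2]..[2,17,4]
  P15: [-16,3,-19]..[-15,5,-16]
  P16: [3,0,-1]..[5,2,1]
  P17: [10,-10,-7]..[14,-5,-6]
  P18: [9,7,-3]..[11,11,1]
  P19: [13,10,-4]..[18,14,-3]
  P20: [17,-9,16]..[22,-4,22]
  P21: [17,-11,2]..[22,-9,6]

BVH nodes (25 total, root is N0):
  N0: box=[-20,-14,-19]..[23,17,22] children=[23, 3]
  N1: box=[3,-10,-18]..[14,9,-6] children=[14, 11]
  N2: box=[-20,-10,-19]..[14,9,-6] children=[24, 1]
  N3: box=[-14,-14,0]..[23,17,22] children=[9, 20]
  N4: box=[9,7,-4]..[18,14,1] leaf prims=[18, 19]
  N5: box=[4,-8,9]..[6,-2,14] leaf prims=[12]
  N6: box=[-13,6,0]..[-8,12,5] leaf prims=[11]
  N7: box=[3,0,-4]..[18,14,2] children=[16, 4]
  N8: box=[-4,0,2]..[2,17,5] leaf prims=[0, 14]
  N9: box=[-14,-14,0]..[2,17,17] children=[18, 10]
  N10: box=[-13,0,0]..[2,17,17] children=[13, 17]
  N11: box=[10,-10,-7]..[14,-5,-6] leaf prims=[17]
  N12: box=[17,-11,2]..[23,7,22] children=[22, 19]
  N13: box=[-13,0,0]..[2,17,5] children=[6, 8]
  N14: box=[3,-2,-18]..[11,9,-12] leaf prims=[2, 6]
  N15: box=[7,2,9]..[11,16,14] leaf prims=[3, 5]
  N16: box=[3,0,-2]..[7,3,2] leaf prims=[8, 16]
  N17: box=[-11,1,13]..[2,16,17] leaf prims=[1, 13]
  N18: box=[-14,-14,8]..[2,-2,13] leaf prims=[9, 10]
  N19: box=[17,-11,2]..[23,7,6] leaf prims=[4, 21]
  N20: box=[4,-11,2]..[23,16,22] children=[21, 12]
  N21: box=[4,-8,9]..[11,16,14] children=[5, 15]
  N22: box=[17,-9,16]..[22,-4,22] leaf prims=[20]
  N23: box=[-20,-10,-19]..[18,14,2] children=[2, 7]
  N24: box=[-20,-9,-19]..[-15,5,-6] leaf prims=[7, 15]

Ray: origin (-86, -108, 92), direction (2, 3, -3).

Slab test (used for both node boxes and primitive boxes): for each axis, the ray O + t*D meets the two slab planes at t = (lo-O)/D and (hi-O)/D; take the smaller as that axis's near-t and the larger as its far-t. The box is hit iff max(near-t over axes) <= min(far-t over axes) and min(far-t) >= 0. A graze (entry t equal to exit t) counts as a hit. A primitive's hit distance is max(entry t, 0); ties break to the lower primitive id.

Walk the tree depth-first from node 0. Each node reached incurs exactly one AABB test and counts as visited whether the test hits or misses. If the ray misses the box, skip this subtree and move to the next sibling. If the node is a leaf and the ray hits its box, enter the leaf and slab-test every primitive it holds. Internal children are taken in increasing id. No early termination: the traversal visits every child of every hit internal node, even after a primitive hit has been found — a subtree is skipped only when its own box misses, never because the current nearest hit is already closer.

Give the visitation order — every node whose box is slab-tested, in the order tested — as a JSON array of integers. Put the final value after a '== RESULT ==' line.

Walk:
N0 x:[33,109/2] y:[94/3,125/3] z:[70/3,37] -> hit [33,37], descend [3, 23]
  N3 x:[36,109/2] y:[94/3,125/3] z:[70/3,92/3] -> miss, prune
  N23 x:[33,52] y:[98/3,122/3] z:[30,37] -> hit [33,37], descend [2, 7]
    N2 x:[33,50] y:[98/3,39] z:[98/3,37] -> hit [33,37], descend [1, 24]
      N1 x:[89/2,50] y:[98/3,39] z:[98/3,110/3] -> miss, prune
      N24 x:[33,71/2] y:[33,113/3] z:[98/3,37] -> hit [33,71/2] leaf, test {P7@t=33, P15(miss)}
    N7 x:[89/2,52] y:[36,122/3] z:[30,32] -> miss, prune

Summary -> nodes [0, 3, 23, 2, 1, 24, 7]; box-tests=7; leaf-entries=1; first=P7

== RESULT ==
[0, 3, 23, 2, 1, 24, 7]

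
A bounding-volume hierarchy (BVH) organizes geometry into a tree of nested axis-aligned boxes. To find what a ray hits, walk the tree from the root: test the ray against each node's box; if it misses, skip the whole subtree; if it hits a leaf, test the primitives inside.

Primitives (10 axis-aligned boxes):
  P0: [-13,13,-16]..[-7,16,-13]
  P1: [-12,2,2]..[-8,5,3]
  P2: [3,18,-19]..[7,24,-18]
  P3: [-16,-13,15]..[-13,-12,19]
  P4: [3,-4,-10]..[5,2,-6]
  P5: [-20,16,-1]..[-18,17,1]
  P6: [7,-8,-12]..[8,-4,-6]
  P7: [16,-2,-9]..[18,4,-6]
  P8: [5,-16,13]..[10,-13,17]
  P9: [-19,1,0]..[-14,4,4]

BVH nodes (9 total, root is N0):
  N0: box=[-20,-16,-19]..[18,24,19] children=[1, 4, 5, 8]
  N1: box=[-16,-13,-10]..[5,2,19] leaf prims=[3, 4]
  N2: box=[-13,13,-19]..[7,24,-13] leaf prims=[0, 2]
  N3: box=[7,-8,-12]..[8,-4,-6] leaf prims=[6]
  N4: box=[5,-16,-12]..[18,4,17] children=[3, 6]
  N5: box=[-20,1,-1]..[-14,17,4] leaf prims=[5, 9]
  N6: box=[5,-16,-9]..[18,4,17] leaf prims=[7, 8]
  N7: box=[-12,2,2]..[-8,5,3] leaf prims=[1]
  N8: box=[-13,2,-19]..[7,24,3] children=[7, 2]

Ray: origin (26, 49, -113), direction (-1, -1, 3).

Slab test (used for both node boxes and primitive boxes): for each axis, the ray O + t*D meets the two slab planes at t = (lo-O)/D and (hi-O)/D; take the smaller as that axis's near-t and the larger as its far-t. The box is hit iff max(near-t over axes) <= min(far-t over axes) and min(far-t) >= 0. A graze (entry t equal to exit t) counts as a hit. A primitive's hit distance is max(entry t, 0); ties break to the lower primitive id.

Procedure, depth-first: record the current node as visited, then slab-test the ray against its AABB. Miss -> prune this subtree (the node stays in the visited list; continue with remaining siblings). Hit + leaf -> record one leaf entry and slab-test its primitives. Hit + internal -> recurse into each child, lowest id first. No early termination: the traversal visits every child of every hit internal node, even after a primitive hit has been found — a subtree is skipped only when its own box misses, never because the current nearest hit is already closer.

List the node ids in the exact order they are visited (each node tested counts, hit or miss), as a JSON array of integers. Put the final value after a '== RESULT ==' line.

Walk:
N0 x:[8,46] y:[25,65] z:[94/3,44] -> hit [94/3,44], descend [1, 4, 5, 8]
  N1 x:[21,42] y:[47,62] z:[103/3,44] -> miss, prune
  N4 x:[8,21] y:[45,65] z:[101/3,130/3] -> miss, prune
  N5 x:[40,46] y:[32,48] z:[112/3,39] -> miss, prune
  N8 x:[19,39] y:[25,47] z:[94/3,116/3] -> hit [94/3,116/3], descend [2, 7]
    N2 x:[19,39] y:[25,36] z:[94/3,100/3] -> hit [94/3,100/3] leaf, test {P0@t=33, P2(miss)}
    N7 x:[34,38] y:[44,47] z:[115/3,116/3] -> miss, prune

Visited [0, 1, 4, 5, 8, 2, 7]. Tests: 7 box, 1 leaf. Nearest: P0.

== RESULT ==
[0, 1, 4, 5, 8, 2, 7]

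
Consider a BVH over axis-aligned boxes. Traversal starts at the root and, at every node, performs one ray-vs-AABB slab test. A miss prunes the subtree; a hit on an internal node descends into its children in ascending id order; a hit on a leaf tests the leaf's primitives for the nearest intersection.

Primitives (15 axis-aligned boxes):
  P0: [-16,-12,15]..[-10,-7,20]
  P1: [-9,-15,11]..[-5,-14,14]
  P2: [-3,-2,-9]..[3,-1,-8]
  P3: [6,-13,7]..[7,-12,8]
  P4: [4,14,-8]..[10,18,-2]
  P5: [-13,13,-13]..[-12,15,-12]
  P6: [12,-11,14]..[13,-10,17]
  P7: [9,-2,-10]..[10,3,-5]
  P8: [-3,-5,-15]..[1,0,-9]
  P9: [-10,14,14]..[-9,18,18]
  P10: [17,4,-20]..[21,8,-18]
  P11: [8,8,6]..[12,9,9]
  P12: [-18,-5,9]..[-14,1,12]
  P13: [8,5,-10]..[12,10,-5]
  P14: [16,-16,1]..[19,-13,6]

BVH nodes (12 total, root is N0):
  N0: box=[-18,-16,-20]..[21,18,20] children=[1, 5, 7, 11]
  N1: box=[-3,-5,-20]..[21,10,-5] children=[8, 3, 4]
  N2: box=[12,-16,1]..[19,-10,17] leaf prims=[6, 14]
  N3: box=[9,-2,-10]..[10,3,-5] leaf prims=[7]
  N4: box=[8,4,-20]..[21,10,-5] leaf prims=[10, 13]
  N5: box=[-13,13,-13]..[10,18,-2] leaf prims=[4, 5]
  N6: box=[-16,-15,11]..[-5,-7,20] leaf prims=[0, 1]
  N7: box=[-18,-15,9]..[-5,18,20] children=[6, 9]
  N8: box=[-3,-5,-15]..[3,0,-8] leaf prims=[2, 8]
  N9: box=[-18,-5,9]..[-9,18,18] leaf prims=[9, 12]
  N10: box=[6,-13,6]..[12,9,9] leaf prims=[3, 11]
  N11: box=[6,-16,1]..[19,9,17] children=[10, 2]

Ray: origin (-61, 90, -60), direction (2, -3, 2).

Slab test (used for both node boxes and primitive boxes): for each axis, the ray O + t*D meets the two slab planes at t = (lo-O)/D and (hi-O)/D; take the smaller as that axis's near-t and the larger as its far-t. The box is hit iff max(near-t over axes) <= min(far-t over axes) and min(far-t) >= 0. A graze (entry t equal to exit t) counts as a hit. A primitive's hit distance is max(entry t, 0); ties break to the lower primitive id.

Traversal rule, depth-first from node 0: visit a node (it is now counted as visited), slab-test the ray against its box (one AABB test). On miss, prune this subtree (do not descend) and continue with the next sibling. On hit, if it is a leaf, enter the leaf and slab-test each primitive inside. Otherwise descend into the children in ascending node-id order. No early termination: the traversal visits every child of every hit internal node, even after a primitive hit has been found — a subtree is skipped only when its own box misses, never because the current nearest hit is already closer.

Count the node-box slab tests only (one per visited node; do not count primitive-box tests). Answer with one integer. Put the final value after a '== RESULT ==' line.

Traverse from the root:
N0 x:[43/2,41] y:[24,106/3] z:[20,40] -> hit [24,106/3], descend [1, 5, 7, 11]
  N1 x:[29,41] y:[80/3,95/3] z:[20,55/2] -> miss, prune
  N5 x:[24,71/2] y:[24,77/3] z:[47/2,29] -> hit [24,77/3] leaf, test {P4(miss), P5(miss)}
  N7 x:[43/2,28] y:[24,35] z:[69/2,40] -> miss, prune
  N11 x:[67/2,40] y:[27,106/3] z:[61/2,77/2] -> hit [67/2,106/3], descend [2, 10]
    N2 x:[73/2,40] y:[100/3,106/3] z:[61/2,77/2] -> miss, prune
    N10 x:[67/2,73/2] y:[27,103/3] z:[33,69/2] -> hit [67/2,103/3] leaf, test {P3@t=34, P11(miss)}

Visited [0, 1, 5, 7, 11, 2, 10]. Tests: 7 box, 2 leaf. Nearest: P3.

== RESULT ==
7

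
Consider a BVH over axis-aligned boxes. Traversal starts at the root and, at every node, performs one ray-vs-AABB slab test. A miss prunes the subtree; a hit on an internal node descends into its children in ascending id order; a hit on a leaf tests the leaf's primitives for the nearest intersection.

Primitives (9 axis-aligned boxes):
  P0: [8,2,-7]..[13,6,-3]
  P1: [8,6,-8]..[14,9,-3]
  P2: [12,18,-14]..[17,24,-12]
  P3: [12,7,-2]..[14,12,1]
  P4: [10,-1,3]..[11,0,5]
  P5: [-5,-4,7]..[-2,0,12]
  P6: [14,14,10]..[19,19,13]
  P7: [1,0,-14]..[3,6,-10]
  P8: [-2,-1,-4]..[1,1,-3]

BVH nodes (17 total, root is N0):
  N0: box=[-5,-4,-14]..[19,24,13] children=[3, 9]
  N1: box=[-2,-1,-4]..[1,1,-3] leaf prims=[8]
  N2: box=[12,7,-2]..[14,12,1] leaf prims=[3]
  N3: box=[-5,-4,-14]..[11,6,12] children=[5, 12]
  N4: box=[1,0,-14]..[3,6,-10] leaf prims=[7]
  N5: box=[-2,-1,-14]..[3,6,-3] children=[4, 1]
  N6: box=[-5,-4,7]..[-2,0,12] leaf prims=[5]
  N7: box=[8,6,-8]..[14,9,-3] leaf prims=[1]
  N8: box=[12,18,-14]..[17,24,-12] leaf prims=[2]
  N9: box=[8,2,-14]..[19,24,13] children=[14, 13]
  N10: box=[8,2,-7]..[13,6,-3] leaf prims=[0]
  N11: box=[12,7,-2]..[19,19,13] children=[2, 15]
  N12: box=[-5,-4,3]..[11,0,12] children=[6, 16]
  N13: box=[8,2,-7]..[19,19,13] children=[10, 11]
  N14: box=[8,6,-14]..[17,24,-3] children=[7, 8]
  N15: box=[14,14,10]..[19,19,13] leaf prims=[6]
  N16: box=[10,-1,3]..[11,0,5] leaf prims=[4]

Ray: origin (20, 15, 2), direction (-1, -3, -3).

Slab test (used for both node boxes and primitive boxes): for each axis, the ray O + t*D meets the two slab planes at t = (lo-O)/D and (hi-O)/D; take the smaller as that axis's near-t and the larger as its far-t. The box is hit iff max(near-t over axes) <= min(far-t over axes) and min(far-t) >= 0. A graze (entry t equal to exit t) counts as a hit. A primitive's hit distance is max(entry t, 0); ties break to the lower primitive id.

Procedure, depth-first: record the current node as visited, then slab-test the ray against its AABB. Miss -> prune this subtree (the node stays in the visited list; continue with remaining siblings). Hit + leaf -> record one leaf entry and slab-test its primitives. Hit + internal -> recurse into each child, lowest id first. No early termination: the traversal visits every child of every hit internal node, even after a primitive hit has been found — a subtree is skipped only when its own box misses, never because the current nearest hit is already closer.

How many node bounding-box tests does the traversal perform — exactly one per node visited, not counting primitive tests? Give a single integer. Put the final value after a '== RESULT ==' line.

Walk:
N0 x:[1,25] y:[-3,19/3] z:[-11/3,16/3] -> hit [1,16/3], descend [3, 9]
  N3 x:[9,25] y:[3,19/3] z:[-10/3,16/3] -> miss, prune
  N9 x:[1,12] y:[-3,13/3] z:[-11/3,16/3] -> hit [1,13/3], descend [13, 14]
    N13 x:[1,12] y:[-4/3,13/3] z:[-11/3,3] -> hit [1,3], descend [10, 11]
      N10 x:[7,12] y:[3,13/3] z:[5/3,3] -> miss, prune
      N11 x:[1,8] y:[-4/3,8/3] z:[-11/3,4/3] -> hit [1,4/3], descend [2, 15]
        N2 x:[6,8] y:[1,8/3] z:[1/3,4/3] -> miss, prune
        N15 x:[1,6] y:[-4/3,1/3] z:[-11/3,-8/3] -> miss, prune
    N14 x:[3,12] y:[-3,3] z:[5/3,16/3] -> hit [3,3], descend [7, 8]
      N7 x:[6,12] y:[2,3] z:[5/3,10/3] -> miss, prune
      N8 x:[3,8] y:[-3,-1] z:[14/3,16/3] -> miss, prune

Summary -> nodes [0, 3, 9, 13, 10, 11, 2, 15, 14, 7, 8]; box-tests=11; leaf-entries=0; first=miss

== RESULT ==
11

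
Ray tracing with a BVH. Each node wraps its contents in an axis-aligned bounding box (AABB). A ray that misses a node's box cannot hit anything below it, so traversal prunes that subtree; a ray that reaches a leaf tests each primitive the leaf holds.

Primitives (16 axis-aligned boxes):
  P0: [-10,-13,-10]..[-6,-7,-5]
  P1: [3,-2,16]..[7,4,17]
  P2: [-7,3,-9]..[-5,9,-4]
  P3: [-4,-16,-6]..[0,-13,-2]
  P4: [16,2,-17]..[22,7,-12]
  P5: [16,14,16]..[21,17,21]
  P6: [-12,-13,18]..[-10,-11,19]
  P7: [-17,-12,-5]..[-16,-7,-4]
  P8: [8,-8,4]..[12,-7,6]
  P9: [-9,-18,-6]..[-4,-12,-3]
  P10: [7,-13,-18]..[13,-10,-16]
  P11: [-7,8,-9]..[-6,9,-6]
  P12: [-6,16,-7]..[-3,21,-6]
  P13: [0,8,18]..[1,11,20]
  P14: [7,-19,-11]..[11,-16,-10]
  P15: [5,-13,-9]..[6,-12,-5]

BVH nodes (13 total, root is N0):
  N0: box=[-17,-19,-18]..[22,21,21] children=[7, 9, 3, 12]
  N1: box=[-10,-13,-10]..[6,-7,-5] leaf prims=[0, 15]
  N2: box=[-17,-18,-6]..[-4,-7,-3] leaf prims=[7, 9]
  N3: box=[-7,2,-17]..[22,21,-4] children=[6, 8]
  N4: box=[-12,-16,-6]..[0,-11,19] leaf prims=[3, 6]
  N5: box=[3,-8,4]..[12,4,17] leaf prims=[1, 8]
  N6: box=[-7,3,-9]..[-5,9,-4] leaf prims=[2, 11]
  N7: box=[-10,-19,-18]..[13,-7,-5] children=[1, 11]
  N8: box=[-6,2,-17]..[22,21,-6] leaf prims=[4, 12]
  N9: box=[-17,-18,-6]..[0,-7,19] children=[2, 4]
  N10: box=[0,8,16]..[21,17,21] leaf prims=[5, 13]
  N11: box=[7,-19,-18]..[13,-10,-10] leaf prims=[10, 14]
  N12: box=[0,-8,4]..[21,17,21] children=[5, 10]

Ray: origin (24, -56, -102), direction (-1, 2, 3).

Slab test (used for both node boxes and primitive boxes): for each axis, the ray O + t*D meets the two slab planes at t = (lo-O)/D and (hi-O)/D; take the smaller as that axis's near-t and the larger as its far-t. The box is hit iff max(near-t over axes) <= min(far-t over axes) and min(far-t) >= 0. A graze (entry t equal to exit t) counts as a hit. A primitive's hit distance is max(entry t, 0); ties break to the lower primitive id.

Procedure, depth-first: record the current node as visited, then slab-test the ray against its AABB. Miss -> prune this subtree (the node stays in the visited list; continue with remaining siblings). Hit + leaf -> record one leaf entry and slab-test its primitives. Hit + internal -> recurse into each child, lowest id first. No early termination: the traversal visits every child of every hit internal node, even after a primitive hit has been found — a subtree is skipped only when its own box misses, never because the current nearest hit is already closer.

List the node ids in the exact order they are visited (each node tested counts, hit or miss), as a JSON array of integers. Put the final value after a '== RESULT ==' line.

Walk:
N0 x:[2,41] y:[37/2,77/2] z:[28,41] -> hit [28,77/2], descend [3, 7, 9, 12]
  N3 x:[2,31] y:[29,77/2] z:[85/3,98/3] -> hit [29,31], descend [6, 8]
    N6 x:[29,31] y:[59/2,65/2] z:[31,98/3] -> hit [31,31] leaf, test {P2@t=31, P11(miss)}
    N8 x:[2,30] y:[29,77/2] z:[85/3,32] -> hit [29,30] leaf, test {P4(miss), P12(miss)}
  N7 x:[11,34] y:[37/2,49/2] z:[28,97/3] -> miss, prune
  N9 x:[24,41] y:[19,49/2] z:[32,121/3] -> miss, prune
  N12 x:[3,24] y:[24,73/2] z:[106/3,41] -> miss, prune

order=[0, 3, 6, 8, 7, 9, 12]  |boxes|=7  |leaves|=2  hit=P2

== RESULT ==
[0, 3, 6, 8, 7, 9, 12]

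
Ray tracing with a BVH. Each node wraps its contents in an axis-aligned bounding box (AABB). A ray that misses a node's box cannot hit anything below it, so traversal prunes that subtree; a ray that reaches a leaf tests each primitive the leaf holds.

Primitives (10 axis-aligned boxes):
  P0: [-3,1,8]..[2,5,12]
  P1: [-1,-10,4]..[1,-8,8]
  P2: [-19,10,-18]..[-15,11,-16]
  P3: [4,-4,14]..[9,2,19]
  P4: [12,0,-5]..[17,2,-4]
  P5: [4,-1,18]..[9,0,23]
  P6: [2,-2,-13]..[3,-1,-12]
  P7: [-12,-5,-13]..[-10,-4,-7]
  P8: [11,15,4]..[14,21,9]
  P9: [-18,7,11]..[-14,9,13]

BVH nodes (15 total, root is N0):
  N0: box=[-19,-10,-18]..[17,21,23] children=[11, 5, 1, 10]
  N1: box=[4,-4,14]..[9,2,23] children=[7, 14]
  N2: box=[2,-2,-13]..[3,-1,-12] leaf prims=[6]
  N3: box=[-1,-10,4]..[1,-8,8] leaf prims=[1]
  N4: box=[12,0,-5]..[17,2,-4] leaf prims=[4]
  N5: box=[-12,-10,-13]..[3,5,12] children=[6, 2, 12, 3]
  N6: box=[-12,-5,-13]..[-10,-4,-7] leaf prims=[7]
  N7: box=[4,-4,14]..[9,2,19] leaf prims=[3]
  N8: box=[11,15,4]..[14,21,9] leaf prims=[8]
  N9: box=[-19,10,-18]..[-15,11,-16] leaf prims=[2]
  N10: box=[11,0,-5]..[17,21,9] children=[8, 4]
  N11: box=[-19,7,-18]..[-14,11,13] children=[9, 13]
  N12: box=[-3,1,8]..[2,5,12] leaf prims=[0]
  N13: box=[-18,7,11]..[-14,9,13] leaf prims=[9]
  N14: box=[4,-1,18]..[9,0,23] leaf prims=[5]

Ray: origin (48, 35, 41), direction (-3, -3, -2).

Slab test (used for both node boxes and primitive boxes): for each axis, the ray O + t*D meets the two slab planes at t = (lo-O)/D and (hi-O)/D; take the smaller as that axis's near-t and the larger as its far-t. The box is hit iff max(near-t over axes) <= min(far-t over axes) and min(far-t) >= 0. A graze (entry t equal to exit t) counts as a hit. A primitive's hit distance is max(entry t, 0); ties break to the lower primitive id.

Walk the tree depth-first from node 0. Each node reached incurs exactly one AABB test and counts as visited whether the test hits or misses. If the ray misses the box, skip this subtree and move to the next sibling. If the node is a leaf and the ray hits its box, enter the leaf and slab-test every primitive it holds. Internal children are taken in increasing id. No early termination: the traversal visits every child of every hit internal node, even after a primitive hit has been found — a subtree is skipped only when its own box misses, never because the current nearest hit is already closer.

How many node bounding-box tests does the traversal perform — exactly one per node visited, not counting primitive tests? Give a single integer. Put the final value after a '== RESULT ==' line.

Traverse from the root:
N0 x:[31/3,67/3] y:[14/3,15] z:[9,59/2] -> hit [31/3,15], descend [1, 5, 10, 11]
  N1 x:[13,44/3] y:[11,13] z:[9,27/2] -> hit [13,13], descend [7, 14]
    N7 x:[13,44/3] y:[11,13] z:[11,27/2] -> hit [13,13] leaf, test {P3@t=13}
    N14 x:[13,44/3] y:[35/3,12] z:[9,23/2] -> miss, prune
  N5 x:[15,20] y:[10,15] z:[29/2,27] -> hit [15,15], descend [2, 3, 6, 12]
    N2 x:[15,46/3] y:[12,37/3] z:[53/2,27] -> miss, prune
    N3 x:[47/3,49/3] y:[43/3,15] z:[33/2,37/2] -> miss, prune
    N6 x:[58/3,20] y:[13,40/3] z:[24,27] -> miss, prune
    N12 x:[46/3,17] y:[10,34/3] z:[29/2,33/2] -> miss, prune
  N10 x:[31/3,37/3] y:[14/3,35/3] z:[16,23] -> miss, prune
  N11 x:[62/3,67/3] y:[8,28/3] z:[14,59/2] -> miss, prune

Visited [0, 1, 7, 14, 5, 2, 3, 6, 12, 10, 11]. Tests: 11 box, 1 leaf. Nearest: P3.

== RESULT ==
11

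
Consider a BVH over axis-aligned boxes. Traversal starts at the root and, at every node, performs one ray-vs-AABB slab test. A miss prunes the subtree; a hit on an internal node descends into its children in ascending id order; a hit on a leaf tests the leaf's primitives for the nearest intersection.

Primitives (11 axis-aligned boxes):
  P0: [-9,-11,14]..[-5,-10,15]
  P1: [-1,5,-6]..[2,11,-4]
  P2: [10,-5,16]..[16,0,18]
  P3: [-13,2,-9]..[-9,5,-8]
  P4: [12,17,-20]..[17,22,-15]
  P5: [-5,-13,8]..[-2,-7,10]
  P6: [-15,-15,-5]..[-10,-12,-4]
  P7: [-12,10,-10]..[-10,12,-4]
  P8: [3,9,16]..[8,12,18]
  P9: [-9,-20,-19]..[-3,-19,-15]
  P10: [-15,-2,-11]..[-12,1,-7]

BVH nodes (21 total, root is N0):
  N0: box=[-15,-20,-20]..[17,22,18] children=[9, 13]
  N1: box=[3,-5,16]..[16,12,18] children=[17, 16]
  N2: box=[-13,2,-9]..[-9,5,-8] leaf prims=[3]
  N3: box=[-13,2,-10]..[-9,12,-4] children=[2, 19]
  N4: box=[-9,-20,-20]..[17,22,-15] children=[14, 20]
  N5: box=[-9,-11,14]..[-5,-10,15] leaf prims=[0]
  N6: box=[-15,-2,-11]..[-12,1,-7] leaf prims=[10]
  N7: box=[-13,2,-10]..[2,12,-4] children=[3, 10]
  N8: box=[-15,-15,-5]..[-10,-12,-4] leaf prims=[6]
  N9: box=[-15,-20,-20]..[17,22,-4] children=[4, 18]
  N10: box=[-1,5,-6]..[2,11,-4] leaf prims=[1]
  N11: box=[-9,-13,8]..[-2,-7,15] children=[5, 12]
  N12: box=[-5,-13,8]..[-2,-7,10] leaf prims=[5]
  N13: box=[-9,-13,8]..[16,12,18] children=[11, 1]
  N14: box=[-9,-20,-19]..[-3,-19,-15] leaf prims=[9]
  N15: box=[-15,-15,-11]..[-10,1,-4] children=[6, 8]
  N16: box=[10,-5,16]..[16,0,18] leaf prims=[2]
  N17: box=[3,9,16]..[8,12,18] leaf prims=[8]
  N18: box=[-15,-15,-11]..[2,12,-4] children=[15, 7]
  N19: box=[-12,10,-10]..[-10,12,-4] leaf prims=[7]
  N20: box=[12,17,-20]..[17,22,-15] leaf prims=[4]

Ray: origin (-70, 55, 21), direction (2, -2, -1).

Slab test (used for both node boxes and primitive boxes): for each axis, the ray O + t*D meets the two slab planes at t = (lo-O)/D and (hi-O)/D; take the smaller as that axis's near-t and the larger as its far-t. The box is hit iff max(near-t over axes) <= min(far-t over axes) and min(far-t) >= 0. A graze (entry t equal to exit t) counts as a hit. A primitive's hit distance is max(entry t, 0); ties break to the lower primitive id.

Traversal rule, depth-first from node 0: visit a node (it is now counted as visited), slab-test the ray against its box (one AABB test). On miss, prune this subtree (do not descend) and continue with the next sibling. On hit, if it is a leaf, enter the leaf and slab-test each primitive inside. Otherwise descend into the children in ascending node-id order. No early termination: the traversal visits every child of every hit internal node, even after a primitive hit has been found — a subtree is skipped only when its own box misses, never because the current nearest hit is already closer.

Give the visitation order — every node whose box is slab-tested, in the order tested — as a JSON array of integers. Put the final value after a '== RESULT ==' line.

Traverse from the root:
N0 x:[55/2,87/2] y:[33/2,75/2] z:[3,41] -> hit [55/2,75/2], descend [9, 13]
  N9 x:[55/2,87/2] y:[33/2,75/2] z:[25,41] -> hit [55/2,75/2], descend [4, 18]
    N4 x:[61/2,87/2] y:[33/2,75/2] z:[36,41] -> hit [36,75/2], descend [14, 20]
      N14 x:[61/2,67/2] y:[37,75/2] z:[36,40] -> miss, prune
      N20 x:[41,87/2] y:[33/2,19] z:[36,41] -> miss, prune
    N18 x:[55/2,36] y:[43/2,35] z:[25,32] -> hit [55/2,32], descend [7, 15]
      N7 x:[57/2,36] y:[43/2,53/2] z:[25,31] -> miss, prune
      N15 x:[55/2,30] y:[27,35] z:[25,32] -> hit [55/2,30], descend [6, 8]
        N6 x:[55/2,29] y:[27,57/2] z:[28,32] -> hit [28,57/2] leaf, test {P10@t=28}
        N8 x:[55/2,30] y:[67/2,35] z:[25,26] -> miss, prune
  N13 x:[61/2,43] y:[43/2,34] z:[3,13] -> miss, prune

order=[0, 9, 4, 14, 20, 18, 7, 15, 6, 8, 13]  |boxes|=11  |leaves|=1  hit=P10

== RESULT ==
[0, 9, 4, 14, 20, 18, 7, 15, 6, 8, 13]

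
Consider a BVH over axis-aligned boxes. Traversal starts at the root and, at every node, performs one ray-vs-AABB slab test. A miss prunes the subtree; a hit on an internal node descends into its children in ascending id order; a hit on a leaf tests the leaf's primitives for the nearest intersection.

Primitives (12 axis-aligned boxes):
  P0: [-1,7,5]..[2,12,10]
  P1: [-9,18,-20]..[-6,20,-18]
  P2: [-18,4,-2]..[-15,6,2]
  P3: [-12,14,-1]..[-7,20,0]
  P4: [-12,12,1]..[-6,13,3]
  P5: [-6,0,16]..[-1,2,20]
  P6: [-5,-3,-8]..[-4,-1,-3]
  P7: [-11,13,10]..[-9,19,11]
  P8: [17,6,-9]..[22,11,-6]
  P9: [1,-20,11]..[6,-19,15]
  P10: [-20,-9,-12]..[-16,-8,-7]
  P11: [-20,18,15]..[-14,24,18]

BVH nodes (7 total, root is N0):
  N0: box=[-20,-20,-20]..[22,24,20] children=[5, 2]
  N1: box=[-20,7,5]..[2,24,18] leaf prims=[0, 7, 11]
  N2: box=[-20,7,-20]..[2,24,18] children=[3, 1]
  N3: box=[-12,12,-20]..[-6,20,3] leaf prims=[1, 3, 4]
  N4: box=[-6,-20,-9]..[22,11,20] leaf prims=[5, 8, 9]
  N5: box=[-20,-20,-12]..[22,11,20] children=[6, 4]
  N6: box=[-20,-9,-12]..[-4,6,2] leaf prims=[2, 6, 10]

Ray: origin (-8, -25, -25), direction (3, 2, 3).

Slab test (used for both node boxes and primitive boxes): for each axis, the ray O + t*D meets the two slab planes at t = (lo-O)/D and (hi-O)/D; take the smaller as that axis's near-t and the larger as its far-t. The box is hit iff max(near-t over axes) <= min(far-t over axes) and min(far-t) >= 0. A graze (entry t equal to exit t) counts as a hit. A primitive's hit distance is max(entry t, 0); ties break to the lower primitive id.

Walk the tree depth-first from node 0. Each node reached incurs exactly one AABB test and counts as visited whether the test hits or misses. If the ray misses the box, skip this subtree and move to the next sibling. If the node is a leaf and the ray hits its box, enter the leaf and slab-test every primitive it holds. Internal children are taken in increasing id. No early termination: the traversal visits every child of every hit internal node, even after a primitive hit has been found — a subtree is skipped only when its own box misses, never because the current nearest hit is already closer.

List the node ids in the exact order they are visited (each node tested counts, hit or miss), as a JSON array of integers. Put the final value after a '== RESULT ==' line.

Trace the traversal:
N0 x:[-4,10] y:[5/2,49/2] z:[5/3,15] -> hit [5/2,10], descend [2, 5]
  N2 x:[-4,10/3] y:[16,49/2] z:[5/3,43/3] -> miss, prune
  N5 x:[-4,10] y:[5/2,18] z:[13/3,15] -> hit [13/3,10], descend [4, 6]
    N4 x:[2/3,10] y:[5/2,18] z:[16/3,15] -> hit [16/3,10] leaf, test {P5(miss), P8(miss), P9(miss)}
    N6 x:[-4,4/3] y:[8,31/2] z:[13/3,9] -> miss, prune

Summary -> nodes [0, 2, 5, 4, 6]; box-tests=5; leaf-entries=1; first=miss

== RESULT ==
[0, 2, 5, 4, 6]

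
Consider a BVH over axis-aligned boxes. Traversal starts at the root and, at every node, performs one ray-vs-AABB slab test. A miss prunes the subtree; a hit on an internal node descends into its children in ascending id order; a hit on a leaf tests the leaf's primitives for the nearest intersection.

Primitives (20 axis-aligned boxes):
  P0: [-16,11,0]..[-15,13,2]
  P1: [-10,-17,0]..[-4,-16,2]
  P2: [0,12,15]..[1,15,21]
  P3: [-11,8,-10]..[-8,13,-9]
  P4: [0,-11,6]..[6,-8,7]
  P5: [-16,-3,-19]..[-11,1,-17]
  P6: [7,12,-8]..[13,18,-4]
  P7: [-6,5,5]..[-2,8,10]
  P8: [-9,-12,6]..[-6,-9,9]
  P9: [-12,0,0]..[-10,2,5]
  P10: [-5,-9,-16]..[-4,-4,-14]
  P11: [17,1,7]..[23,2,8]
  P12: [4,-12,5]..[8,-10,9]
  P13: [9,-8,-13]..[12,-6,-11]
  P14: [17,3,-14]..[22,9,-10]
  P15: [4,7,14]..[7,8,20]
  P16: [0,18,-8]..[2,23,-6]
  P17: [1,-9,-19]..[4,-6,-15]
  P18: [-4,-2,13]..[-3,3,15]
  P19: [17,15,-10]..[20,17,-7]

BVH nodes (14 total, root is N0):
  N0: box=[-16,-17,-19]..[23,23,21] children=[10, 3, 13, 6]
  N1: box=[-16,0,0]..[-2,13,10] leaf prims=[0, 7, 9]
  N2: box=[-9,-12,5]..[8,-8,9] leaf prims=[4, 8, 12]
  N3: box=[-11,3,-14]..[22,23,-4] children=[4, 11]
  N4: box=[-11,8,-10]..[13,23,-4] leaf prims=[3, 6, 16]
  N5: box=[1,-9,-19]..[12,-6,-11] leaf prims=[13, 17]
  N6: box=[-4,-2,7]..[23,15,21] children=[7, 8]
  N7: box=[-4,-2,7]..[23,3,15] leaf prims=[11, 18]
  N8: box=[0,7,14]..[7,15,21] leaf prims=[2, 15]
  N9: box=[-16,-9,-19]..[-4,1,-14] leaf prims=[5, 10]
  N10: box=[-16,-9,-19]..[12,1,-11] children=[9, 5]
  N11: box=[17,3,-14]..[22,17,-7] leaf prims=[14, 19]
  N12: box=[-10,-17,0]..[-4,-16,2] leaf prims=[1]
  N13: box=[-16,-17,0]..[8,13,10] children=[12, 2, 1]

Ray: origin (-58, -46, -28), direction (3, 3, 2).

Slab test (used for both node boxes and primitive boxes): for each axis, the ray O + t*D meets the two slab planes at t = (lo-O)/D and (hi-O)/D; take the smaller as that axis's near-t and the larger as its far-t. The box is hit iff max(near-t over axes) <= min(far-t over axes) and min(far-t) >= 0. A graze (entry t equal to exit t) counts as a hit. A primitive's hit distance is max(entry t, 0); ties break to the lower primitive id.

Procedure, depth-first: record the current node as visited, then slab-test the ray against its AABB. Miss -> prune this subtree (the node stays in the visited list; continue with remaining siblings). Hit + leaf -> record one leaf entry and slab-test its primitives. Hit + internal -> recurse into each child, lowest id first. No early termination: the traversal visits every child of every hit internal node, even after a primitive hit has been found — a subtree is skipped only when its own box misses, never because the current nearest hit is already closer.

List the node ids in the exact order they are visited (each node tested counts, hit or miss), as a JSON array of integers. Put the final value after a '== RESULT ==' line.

Walk:
N0 x:[14,27] y:[29/3,23] z:[9/2,49/2] -> hit [14,23], descend [3, 6, 10, 13]
  N3 x:[47/3,80/3] y:[49/3,23] z:[7,12] -> miss, prune
  N6 x:[18,27] y:[44/3,61/3] z:[35/2,49/2] -> hit [18,61/3], descend [7, 8]
    N7 x:[18,27] y:[44/3,49/3] z:[35/2,43/2] -> miss, prune
    N8 x:[58/3,65/3] y:[53/3,61/3] z:[21,49/2] -> miss, prune
  N10 x:[14,70/3] y:[37/3,47/3] z:[9/2,17/2] -> miss, prune
  N13 x:[14,22] y:[29/3,59/3] z:[14,19] -> hit [14,19], descend [1, 2, 12]
    N1 x:[14,56/3] y:[46/3,59/3] z:[14,19] -> hit [46/3,56/3] leaf, test {P0(miss), P7@t=52/3, P9@t=46/3}
    N2 x:[49/3,22] y:[34/3,38/3] z:[33/2,37/2] -> miss, prune
    N12 x:[16,18] y:[29/3,10] z:[14,15] -> miss, prune

Visited [0, 3, 6, 7, 8, 10, 13, 1, 2, 12]. Tests: 10 box, 1 leaf. Nearest: P9.

== RESULT ==
[0, 3, 6, 7, 8, 10, 13, 1, 2, 12]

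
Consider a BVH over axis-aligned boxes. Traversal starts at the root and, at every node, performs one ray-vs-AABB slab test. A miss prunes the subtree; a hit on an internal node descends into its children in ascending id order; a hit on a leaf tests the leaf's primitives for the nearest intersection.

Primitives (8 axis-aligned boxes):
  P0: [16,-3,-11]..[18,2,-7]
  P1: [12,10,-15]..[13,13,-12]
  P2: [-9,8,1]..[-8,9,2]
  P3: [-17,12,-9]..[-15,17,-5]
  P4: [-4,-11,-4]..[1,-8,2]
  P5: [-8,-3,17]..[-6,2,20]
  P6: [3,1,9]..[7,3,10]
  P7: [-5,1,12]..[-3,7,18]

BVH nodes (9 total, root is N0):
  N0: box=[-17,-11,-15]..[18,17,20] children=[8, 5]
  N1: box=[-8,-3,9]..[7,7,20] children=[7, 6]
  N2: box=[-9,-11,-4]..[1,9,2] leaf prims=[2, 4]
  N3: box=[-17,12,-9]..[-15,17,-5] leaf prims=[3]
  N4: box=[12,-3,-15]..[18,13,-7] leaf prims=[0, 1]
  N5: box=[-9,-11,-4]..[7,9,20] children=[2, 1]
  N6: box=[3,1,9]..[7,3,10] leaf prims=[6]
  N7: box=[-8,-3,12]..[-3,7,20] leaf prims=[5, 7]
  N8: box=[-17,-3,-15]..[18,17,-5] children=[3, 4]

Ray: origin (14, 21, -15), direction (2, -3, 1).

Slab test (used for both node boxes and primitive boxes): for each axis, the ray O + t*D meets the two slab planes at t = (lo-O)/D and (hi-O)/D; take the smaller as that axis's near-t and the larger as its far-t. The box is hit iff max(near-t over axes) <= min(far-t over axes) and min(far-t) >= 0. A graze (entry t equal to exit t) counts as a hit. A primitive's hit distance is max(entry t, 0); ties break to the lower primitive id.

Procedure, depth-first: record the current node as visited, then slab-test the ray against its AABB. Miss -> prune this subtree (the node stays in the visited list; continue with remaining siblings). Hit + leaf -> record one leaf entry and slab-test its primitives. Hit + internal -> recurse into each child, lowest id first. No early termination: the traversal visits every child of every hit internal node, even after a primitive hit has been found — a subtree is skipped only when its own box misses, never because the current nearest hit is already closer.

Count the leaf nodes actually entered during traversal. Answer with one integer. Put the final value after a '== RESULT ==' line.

Traverse from the root:
N0 x:[-31/2,2] y:[4/3,32/3] z:[0,35] -> hit [4/3,2], descend [5, 8]
  N5 x:[-23/2,-7/2] y:[4,32/3] z:[11,35] -> miss, prune
  N8 x:[-31/2,2] y:[4/3,8] z:[0,10] -> hit [4/3,2], descend [3, 4]
    N3 x:[-31/2,-29/2] y:[4/3,3] z:[6,10] -> miss, prune
    N4 x:[-1,2] y:[8/3,8] z:[0,8] -> miss, prune

Visited [0, 5, 8, 3, 4]. Tests: 5 box, 0 leaf. Nearest: miss.

== RESULT ==
0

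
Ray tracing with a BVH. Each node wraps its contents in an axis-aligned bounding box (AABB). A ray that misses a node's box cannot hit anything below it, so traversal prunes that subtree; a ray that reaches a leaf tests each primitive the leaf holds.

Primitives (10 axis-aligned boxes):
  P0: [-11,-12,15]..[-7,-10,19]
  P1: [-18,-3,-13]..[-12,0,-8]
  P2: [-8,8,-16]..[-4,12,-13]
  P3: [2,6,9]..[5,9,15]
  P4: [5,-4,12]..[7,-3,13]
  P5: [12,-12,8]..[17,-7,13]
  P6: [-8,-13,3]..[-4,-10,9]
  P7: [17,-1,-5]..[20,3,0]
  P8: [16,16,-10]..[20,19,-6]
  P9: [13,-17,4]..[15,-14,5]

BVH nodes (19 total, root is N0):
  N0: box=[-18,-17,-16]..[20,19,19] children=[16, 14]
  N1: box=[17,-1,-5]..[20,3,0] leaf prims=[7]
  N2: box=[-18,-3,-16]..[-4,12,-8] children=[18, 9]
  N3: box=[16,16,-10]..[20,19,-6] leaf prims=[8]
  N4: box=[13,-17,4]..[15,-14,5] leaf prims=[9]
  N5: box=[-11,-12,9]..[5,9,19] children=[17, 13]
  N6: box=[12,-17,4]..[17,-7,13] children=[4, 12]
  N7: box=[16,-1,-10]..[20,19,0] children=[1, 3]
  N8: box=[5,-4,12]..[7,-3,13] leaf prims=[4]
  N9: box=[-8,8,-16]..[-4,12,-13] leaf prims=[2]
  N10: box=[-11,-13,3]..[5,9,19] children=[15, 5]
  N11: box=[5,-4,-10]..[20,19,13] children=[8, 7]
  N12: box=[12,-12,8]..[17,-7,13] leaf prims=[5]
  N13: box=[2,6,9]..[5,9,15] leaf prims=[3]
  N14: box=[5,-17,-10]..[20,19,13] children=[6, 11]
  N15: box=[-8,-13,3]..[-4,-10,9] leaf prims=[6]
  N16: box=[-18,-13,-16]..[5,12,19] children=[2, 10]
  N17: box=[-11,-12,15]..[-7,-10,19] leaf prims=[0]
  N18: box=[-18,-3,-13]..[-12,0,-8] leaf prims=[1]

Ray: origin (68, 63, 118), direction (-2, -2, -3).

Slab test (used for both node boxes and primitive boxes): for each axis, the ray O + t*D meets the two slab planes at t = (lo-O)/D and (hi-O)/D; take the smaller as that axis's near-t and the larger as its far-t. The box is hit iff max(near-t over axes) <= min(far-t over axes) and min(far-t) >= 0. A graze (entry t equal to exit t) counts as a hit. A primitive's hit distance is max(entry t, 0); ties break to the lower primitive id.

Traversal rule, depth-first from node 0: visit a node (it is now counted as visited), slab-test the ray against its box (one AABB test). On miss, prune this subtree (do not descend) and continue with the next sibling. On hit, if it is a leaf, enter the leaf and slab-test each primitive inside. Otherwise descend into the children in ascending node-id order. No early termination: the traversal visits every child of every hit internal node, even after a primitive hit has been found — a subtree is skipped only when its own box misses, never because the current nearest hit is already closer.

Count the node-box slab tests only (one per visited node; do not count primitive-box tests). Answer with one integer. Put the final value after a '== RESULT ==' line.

Traverse from the root:
N0 x:[24,43] y:[22,40] z:[33,134/3] -> hit [33,40], descend [14, 16]
  N14 x:[24,63/2] y:[22,40] z:[35,128/3] -> miss, prune
  N16 x:[63/2,43] y:[51/2,38] z:[33,134/3] -> hit [33,38], descend [2, 10]
    N2 x:[36,43] y:[51/2,33] z:[42,134/3] -> miss, prune
    N10 x:[63/2,79/2] y:[27,38] z:[33,115/3] -> hit [33,38], descend [5, 15]
      N5 x:[63/2,79/2] y:[27,75/2] z:[33,109/3] -> hit [33,109/3], descend [13, 17]
        N13 x:[63/2,33] y:[27,57/2] z:[103/3,109/3] -> miss, prune
        N17 x:[75/2,79/2] y:[73/2,75/2] z:[33,103/3] -> miss, prune
      N15 x:[36,38] y:[73/2,38] z:[109/3,115/3] -> hit [73/2,38] leaf, test {P6@t=73/2}

Visited [0, 14, 16, 2, 10, 5, 13, 17, 15]. Tests: 9 box, 1 leaf. Nearest: P6.

== RESULT ==
9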